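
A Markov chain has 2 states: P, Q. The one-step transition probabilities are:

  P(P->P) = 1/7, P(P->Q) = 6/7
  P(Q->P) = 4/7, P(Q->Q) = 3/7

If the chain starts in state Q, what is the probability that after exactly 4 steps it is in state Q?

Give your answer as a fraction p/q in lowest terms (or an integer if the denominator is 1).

Answer: 1473/2401

Derivation:
Computing P^4 by repeated multiplication:
P^1 =
  P: [1/7, 6/7]
  Q: [4/7, 3/7]
P^2 =
  P: [25/49, 24/49]
  Q: [16/49, 33/49]
P^3 =
  P: [121/343, 222/343]
  Q: [148/343, 195/343]
P^4 =
  P: [1009/2401, 1392/2401]
  Q: [928/2401, 1473/2401]

(P^4)[Q -> Q] = 1473/2401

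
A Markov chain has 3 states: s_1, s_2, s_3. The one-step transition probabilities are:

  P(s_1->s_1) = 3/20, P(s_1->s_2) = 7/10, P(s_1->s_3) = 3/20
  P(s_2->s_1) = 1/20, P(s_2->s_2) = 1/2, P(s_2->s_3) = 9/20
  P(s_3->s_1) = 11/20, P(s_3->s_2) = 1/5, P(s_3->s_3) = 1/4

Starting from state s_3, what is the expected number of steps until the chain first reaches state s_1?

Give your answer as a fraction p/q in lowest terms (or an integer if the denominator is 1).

Let h_i = expected steps to first reach s_1 from state i.
Boundary: h_s_1 = 0.
First-step equations for the other states:
  h_s_2 = 1 + 1/20*h_s_1 + 1/2*h_s_2 + 9/20*h_s_3
  h_s_3 = 1 + 11/20*h_s_1 + 1/5*h_s_2 + 1/4*h_s_3

Substituting h_s_1 = 0 and rearranging gives the linear system (I - Q) h = 1:
  [1/2, -9/20] . (h_s_2, h_s_3) = 1
  [-1/5, 3/4] . (h_s_2, h_s_3) = 1

Solving yields:
  h_s_2 = 80/19
  h_s_3 = 140/57

Starting state is s_3, so the expected hitting time is h_s_3 = 140/57.

Answer: 140/57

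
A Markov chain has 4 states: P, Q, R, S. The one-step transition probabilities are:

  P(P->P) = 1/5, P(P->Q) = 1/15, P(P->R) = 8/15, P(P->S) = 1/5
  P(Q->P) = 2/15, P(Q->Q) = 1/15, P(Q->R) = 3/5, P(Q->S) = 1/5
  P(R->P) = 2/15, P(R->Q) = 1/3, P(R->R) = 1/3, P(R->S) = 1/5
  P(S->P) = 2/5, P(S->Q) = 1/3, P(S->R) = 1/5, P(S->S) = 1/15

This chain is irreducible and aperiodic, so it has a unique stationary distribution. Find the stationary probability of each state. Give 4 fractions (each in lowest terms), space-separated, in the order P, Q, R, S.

The stationary distribution satisfies pi = pi * P, i.e.:
  pi_P = 1/5*pi_P + 2/15*pi_Q + 2/15*pi_R + 2/5*pi_S
  pi_Q = 1/15*pi_P + 1/15*pi_Q + 1/3*pi_R + 1/3*pi_S
  pi_R = 8/15*pi_P + 3/5*pi_Q + 1/3*pi_R + 1/5*pi_S
  pi_S = 1/5*pi_P + 1/5*pi_Q + 1/5*pi_R + 1/15*pi_S
with normalization: pi_P + pi_Q + pi_R + pi_S = 1.

Using the first 3 balance equations plus normalization, the linear system A*pi = b is:
  [-4/5, 2/15, 2/15, 2/5] . pi = 0
  [1/15, -14/15, 1/3, 1/3] . pi = 0
  [8/15, 3/5, -2/3, 1/5] . pi = 0
  [1, 1, 1, 1] . pi = 1

Solving yields:
  pi_P = 23/119
  pi_Q = 503/2261
  pi_R = 922/2261
  pi_S = 3/17

Verification (pi * P):
  23/119*1/5 + 503/2261*2/15 + 922/2261*2/15 + 3/17*2/5 = 23/119 = pi_P  (ok)
  23/119*1/15 + 503/2261*1/15 + 922/2261*1/3 + 3/17*1/3 = 503/2261 = pi_Q  (ok)
  23/119*8/15 + 503/2261*3/5 + 922/2261*1/3 + 3/17*1/5 = 922/2261 = pi_R  (ok)
  23/119*1/5 + 503/2261*1/5 + 922/2261*1/5 + 3/17*1/15 = 3/17 = pi_S  (ok)

Answer: 23/119 503/2261 922/2261 3/17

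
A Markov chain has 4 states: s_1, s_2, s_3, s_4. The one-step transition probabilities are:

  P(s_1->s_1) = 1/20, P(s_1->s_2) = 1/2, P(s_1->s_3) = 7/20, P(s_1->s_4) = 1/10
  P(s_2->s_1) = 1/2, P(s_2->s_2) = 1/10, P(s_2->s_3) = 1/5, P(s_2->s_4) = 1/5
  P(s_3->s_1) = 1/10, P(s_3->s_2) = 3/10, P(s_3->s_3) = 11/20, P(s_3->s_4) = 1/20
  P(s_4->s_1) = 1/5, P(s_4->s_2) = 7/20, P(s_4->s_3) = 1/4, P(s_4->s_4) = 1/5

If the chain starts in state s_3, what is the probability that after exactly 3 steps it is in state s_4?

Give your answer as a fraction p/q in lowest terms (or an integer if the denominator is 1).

Computing P^3 by repeated multiplication:
P^1 =
  s_1: [1/20, 1/2, 7/20, 1/10]
  s_2: [1/2, 1/10, 1/5, 1/5]
  s_3: [1/10, 3/10, 11/20, 1/20]
  s_4: [1/5, 7/20, 1/4, 1/5]
P^2 =
  s_1: [123/400, 43/200, 67/200, 57/400]
  s_2: [27/200, 39/100, 71/200, 3/25]
  s_3: [11/50, 21/80, 41/100, 43/400]
  s_4: [1/4, 7/25, 131/400, 57/400]
P^3 =
  s_1: [1479/8000, 521/1600, 741/2000, 119/1000]
  s_2: [209/800, 51/200, 701/2000, 533/4000]
  s_3: [819/4000, 19/64, 611/1600, 233/2000]
  s_4: [171/800, 2409/8000, 1437/4000, 1007/8000]

(P^3)[s_3 -> s_4] = 233/2000

Answer: 233/2000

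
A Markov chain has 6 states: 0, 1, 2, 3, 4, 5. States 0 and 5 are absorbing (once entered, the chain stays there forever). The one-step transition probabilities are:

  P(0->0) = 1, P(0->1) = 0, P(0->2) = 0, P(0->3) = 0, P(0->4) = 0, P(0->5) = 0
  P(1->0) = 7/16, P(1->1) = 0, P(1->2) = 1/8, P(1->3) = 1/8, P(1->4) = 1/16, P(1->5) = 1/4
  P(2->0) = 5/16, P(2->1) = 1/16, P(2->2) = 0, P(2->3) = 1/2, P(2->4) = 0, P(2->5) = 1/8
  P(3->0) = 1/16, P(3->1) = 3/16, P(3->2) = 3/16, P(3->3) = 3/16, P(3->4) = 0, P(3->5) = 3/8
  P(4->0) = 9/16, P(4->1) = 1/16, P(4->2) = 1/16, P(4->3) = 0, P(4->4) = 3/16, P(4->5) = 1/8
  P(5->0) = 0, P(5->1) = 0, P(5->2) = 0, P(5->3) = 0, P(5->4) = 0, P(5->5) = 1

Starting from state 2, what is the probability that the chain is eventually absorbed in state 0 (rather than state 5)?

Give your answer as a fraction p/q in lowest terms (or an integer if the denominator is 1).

Let a_i = P(absorbed in 0 | start in state i).
Boundary conditions: a_0 = 1, a_5 = 0.
For each transient state i, a_i = sum_j P(i->j) * a_j:
  a_1 = 7/16*a_0 + 0*a_1 + 1/8*a_2 + 1/8*a_3 + 1/16*a_4 + 1/4*a_5
  a_2 = 5/16*a_0 + 1/16*a_1 + 0*a_2 + 1/2*a_3 + 0*a_4 + 1/8*a_5
  a_3 = 1/16*a_0 + 3/16*a_1 + 3/16*a_2 + 3/16*a_3 + 0*a_4 + 3/8*a_5
  a_4 = 9/16*a_0 + 1/16*a_1 + 1/16*a_2 + 0*a_3 + 3/16*a_4 + 1/8*a_5

Substituting a_0 = 1 and a_5 = 0, rearrange to (I - Q) a = r where r[i] = P(i -> 0):
  [1, -1/8, -1/8, -1/16] . (a_1, a_2, a_3, a_4) = 7/16
  [-1/16, 1, -1/2, 0] . (a_1, a_2, a_3, a_4) = 5/16
  [-3/16, -3/16, 13/16, 0] . (a_1, a_2, a_3, a_4) = 1/16
  [-1/16, -1/16, 0, 13/16] . (a_1, a_2, a_3, a_4) = 9/16

Solving yields:
  a_1 = 543/917
  a_2 = 473/917
  a_3 = 305/917
  a_4 = 713/917

Starting state is 2, so the absorption probability is a_2 = 473/917.

Answer: 473/917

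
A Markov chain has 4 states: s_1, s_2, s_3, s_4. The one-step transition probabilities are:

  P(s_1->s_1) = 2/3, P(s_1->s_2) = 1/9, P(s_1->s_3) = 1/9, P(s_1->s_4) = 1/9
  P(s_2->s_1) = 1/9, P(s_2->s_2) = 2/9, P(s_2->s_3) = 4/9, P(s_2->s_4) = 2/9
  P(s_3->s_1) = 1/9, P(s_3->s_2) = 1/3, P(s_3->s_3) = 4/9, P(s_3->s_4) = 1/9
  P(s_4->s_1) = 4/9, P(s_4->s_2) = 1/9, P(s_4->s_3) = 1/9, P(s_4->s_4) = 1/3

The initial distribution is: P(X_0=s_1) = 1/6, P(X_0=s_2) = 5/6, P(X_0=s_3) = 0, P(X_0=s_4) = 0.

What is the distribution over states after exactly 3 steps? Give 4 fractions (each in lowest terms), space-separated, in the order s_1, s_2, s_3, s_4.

Answer: 1457/4374 893/4374 419/1458 767/4374

Derivation:
Propagating the distribution step by step (d_{t+1} = d_t * P):
d_0 = (s_1=1/6, s_2=5/6, s_3=0, s_4=0)
  d_1[s_1] = 1/6*2/3 + 5/6*1/9 + 0*1/9 + 0*4/9 = 11/54
  d_1[s_2] = 1/6*1/9 + 5/6*2/9 + 0*1/3 + 0*1/9 = 11/54
  d_1[s_3] = 1/6*1/9 + 5/6*4/9 + 0*4/9 + 0*1/9 = 7/18
  d_1[s_4] = 1/6*1/9 + 5/6*2/9 + 0*1/9 + 0*1/3 = 11/54
d_1 = (s_1=11/54, s_2=11/54, s_3=7/18, s_4=11/54)
  d_2[s_1] = 11/54*2/3 + 11/54*1/9 + 7/18*1/9 + 11/54*4/9 = 71/243
  d_2[s_2] = 11/54*1/9 + 11/54*2/9 + 7/18*1/3 + 11/54*1/9 = 107/486
  d_2[s_3] = 11/54*1/9 + 11/54*4/9 + 7/18*4/9 + 11/54*1/9 = 25/81
  d_2[s_4] = 11/54*1/9 + 11/54*2/9 + 7/18*1/9 + 11/54*1/3 = 29/162
d_2 = (s_1=71/243, s_2=107/486, s_3=25/81, s_4=29/162)
  d_3[s_1] = 71/243*2/3 + 107/486*1/9 + 25/81*1/9 + 29/162*4/9 = 1457/4374
  d_3[s_2] = 71/243*1/9 + 107/486*2/9 + 25/81*1/3 + 29/162*1/9 = 893/4374
  d_3[s_3] = 71/243*1/9 + 107/486*4/9 + 25/81*4/9 + 29/162*1/9 = 419/1458
  d_3[s_4] = 71/243*1/9 + 107/486*2/9 + 25/81*1/9 + 29/162*1/3 = 767/4374
d_3 = (s_1=1457/4374, s_2=893/4374, s_3=419/1458, s_4=767/4374)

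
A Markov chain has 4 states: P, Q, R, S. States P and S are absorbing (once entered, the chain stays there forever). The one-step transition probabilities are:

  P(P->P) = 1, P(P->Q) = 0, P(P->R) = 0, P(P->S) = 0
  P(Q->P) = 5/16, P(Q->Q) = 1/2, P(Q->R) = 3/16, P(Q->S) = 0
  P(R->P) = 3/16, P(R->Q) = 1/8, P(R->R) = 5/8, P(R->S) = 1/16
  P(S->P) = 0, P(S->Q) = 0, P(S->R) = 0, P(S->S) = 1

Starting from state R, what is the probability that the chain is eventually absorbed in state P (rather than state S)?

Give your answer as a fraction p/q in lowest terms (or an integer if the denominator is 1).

Let a_i = P(absorbed in P | start in state i).
Boundary conditions: a_P = 1, a_S = 0.
For each transient state i, a_i = sum_j P(i->j) * a_j:
  a_Q = 5/16*a_P + 1/2*a_Q + 3/16*a_R + 0*a_S
  a_R = 3/16*a_P + 1/8*a_Q + 5/8*a_R + 1/16*a_S

Substituting a_P = 1 and a_S = 0, rearrange to (I - Q) a = r where r[i] = P(i -> P):
  [1/2, -3/16] . (a_Q, a_R) = 5/16
  [-1/8, 3/8] . (a_Q, a_R) = 3/16

Solving yields:
  a_Q = 13/14
  a_R = 17/21

Starting state is R, so the absorption probability is a_R = 17/21.

Answer: 17/21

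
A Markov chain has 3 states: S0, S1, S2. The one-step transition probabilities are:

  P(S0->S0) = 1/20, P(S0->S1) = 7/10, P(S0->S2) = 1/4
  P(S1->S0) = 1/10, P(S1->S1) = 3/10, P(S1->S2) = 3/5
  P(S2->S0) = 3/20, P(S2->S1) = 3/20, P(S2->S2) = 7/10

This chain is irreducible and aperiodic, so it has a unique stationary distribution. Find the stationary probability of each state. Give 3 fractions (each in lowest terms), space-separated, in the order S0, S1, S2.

The stationary distribution satisfies pi = pi * P, i.e.:
  pi_S0 = 1/20*pi_S0 + 1/10*pi_S1 + 3/20*pi_S2
  pi_S1 = 7/10*pi_S0 + 3/10*pi_S1 + 3/20*pi_S2
  pi_S2 = 1/4*pi_S0 + 3/5*pi_S1 + 7/10*pi_S2
with normalization: pi_S0 + pi_S1 + pi_S2 = 1.

Using the first 2 balance equations plus normalization, the linear system A*pi = b is:
  [-19/20, 1/10, 3/20] . pi = 0
  [7/10, -7/10, 3/20] . pi = 0
  [1, 1, 1] . pi = 1

Solving yields:
  pi_S0 = 48/385
  pi_S1 = 9/35
  pi_S2 = 34/55

Verification (pi * P):
  48/385*1/20 + 9/35*1/10 + 34/55*3/20 = 48/385 = pi_S0  (ok)
  48/385*7/10 + 9/35*3/10 + 34/55*3/20 = 9/35 = pi_S1  (ok)
  48/385*1/4 + 9/35*3/5 + 34/55*7/10 = 34/55 = pi_S2  (ok)

Answer: 48/385 9/35 34/55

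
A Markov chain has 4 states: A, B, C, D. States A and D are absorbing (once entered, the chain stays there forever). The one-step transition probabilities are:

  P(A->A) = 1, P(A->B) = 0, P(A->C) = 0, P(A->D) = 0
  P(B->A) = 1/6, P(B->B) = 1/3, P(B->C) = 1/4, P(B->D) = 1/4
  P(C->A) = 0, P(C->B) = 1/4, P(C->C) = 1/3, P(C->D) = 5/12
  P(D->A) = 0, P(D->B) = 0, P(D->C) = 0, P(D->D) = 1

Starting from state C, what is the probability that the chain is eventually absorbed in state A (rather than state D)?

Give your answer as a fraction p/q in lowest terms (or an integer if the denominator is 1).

Answer: 6/55

Derivation:
Let a_i = P(absorbed in A | start in state i).
Boundary conditions: a_A = 1, a_D = 0.
For each transient state i, a_i = sum_j P(i->j) * a_j:
  a_B = 1/6*a_A + 1/3*a_B + 1/4*a_C + 1/4*a_D
  a_C = 0*a_A + 1/4*a_B + 1/3*a_C + 5/12*a_D

Substituting a_A = 1 and a_D = 0, rearrange to (I - Q) a = r where r[i] = P(i -> A):
  [2/3, -1/4] . (a_B, a_C) = 1/6
  [-1/4, 2/3] . (a_B, a_C) = 0

Solving yields:
  a_B = 16/55
  a_C = 6/55

Starting state is C, so the absorption probability is a_C = 6/55.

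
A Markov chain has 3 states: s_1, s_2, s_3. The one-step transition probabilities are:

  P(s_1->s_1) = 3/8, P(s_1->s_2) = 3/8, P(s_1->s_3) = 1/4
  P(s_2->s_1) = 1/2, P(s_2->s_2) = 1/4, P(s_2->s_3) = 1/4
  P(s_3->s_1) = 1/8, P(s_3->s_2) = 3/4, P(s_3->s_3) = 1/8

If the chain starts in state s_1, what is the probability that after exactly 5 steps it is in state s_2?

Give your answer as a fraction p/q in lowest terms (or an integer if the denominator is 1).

Answer: 13347/32768

Derivation:
Computing P^5 by repeated multiplication:
P^1 =
  s_1: [3/8, 3/8, 1/4]
  s_2: [1/2, 1/4, 1/4]
  s_3: [1/8, 3/4, 1/8]
P^2 =
  s_1: [23/64, 27/64, 7/32]
  s_2: [11/32, 7/16, 7/32]
  s_3: [7/16, 21/64, 15/64]
P^3 =
  s_1: [191/512, 207/512, 57/256]
  s_2: [3/8, 103/256, 57/256]
  s_3: [183/512, 27/64, 113/512]
P^4 =
  s_1: [1515/4096, 1671/4096, 455/2048]
  s_2: [757/2048, 209/512, 455/2048]
  s_3: [763/2048, 1659/4096, 911/4096]
P^5 =
  s_1: [12139/32768, 13347/32768, 3641/16384]
  s_2: [3035/8192, 6673/16384, 3641/16384]
  s_3: [12125/32768, 6681/16384, 7281/32768]

(P^5)[s_1 -> s_2] = 13347/32768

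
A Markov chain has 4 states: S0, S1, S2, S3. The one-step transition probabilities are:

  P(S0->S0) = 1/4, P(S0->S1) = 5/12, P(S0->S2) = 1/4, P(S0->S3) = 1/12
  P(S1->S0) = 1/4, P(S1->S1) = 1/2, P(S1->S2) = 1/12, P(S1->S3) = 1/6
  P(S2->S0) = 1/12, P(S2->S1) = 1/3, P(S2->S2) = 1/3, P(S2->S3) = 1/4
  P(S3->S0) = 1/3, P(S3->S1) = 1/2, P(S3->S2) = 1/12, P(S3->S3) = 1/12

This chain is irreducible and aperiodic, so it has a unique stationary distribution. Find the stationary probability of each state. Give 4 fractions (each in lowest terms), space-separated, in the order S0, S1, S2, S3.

The stationary distribution satisfies pi = pi * P, i.e.:
  pi_S0 = 1/4*pi_S0 + 1/4*pi_S1 + 1/12*pi_S2 + 1/3*pi_S3
  pi_S1 = 5/12*pi_S0 + 1/2*pi_S1 + 1/3*pi_S2 + 1/2*pi_S3
  pi_S2 = 1/4*pi_S0 + 1/12*pi_S1 + 1/3*pi_S2 + 1/12*pi_S3
  pi_S3 = 1/12*pi_S0 + 1/6*pi_S1 + 1/4*pi_S2 + 1/12*pi_S3
with normalization: pi_S0 + pi_S1 + pi_S2 + pi_S3 = 1.

Using the first 3 balance equations plus normalization, the linear system A*pi = b is:
  [-3/4, 1/4, 1/12, 1/3] . pi = 0
  [5/12, -1/2, 1/3, 1/2] . pi = 0
  [1/4, 1/12, -2/3, 1/12] . pi = 0
  [1, 1, 1, 1] . pi = 1

Solving yields:
  pi_S0 = 344/1463
  pi_S1 = 663/1463
  pi_S2 = 239/1463
  pi_S3 = 31/209

Verification (pi * P):
  344/1463*1/4 + 663/1463*1/4 + 239/1463*1/12 + 31/209*1/3 = 344/1463 = pi_S0  (ok)
  344/1463*5/12 + 663/1463*1/2 + 239/1463*1/3 + 31/209*1/2 = 663/1463 = pi_S1  (ok)
  344/1463*1/4 + 663/1463*1/12 + 239/1463*1/3 + 31/209*1/12 = 239/1463 = pi_S2  (ok)
  344/1463*1/12 + 663/1463*1/6 + 239/1463*1/4 + 31/209*1/12 = 31/209 = pi_S3  (ok)

Answer: 344/1463 663/1463 239/1463 31/209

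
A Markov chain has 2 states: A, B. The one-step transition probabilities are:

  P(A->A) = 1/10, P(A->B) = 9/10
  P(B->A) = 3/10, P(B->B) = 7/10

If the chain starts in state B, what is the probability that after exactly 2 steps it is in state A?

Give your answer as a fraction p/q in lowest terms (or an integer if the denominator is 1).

Computing P^2 by repeated multiplication:
P^1 =
  A: [1/10, 9/10]
  B: [3/10, 7/10]
P^2 =
  A: [7/25, 18/25]
  B: [6/25, 19/25]

(P^2)[B -> A] = 6/25

Answer: 6/25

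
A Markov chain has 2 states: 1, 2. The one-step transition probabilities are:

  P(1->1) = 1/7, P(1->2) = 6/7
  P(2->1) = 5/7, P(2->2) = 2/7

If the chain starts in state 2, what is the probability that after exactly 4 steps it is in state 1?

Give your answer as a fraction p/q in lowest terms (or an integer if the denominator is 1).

Computing P^4 by repeated multiplication:
P^1 =
  1: [1/7, 6/7]
  2: [5/7, 2/7]
P^2 =
  1: [31/49, 18/49]
  2: [15/49, 34/49]
P^3 =
  1: [121/343, 222/343]
  2: [185/343, 158/343]
P^4 =
  1: [1231/2401, 1170/2401]
  2: [975/2401, 1426/2401]

(P^4)[2 -> 1] = 975/2401

Answer: 975/2401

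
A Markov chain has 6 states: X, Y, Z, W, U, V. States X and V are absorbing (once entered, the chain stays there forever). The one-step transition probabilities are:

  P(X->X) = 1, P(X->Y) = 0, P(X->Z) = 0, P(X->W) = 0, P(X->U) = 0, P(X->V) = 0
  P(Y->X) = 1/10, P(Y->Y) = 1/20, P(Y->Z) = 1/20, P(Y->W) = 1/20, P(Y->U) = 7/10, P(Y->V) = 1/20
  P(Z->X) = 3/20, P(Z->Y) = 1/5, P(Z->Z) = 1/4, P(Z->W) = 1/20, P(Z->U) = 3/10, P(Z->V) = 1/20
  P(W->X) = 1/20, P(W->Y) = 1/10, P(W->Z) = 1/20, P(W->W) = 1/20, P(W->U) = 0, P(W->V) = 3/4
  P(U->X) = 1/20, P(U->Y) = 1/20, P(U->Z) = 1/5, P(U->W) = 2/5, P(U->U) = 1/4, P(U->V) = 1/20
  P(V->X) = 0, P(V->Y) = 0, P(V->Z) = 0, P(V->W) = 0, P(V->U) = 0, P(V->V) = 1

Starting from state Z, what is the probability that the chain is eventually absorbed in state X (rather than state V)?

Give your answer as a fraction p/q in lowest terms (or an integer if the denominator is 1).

Let a_i = P(absorbed in X | start in state i).
Boundary conditions: a_X = 1, a_V = 0.
For each transient state i, a_i = sum_j P(i->j) * a_j:
  a_Y = 1/10*a_X + 1/20*a_Y + 1/20*a_Z + 1/20*a_W + 7/10*a_U + 1/20*a_V
  a_Z = 3/20*a_X + 1/5*a_Y + 1/4*a_Z + 1/20*a_W + 3/10*a_U + 1/20*a_V
  a_W = 1/20*a_X + 1/10*a_Y + 1/20*a_Z + 1/20*a_W + 0*a_U + 3/4*a_V
  a_U = 1/20*a_X + 1/20*a_Y + 1/5*a_Z + 2/5*a_W + 1/4*a_U + 1/20*a_V

Substituting a_X = 1 and a_V = 0, rearrange to (I - Q) a = r where r[i] = P(i -> X):
  [19/20, -1/20, -1/20, -7/10] . (a_Y, a_Z, a_W, a_U) = 1/10
  [-1/5, 3/4, -1/20, -3/10] . (a_Y, a_Z, a_W, a_U) = 3/20
  [-1/10, -1/20, 19/20, 0] . (a_Y, a_Z, a_W, a_U) = 1/20
  [-1/20, -1/5, -2/5, 3/4] . (a_Y, a_Z, a_W, a_U) = 1/20

Solving yields:
  a_Y = 4509/14341
  a_Z = 5597/14341
  a_W = 1524/14341
  a_U = 3562/14341

Starting state is Z, so the absorption probability is a_Z = 5597/14341.

Answer: 5597/14341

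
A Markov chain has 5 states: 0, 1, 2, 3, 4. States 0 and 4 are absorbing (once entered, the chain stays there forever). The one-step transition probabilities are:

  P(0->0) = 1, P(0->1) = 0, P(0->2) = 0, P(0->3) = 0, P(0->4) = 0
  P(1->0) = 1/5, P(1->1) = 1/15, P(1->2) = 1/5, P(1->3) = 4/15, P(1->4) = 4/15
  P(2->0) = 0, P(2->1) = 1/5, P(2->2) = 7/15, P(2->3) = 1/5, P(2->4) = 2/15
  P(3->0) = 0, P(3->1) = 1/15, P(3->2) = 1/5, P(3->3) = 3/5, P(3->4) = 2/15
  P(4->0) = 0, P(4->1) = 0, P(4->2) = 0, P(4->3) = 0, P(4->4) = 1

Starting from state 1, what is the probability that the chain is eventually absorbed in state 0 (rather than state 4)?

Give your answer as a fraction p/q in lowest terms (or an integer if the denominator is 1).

Answer: 117/415

Derivation:
Let a_i = P(absorbed in 0 | start in state i).
Boundary conditions: a_0 = 1, a_4 = 0.
For each transient state i, a_i = sum_j P(i->j) * a_j:
  a_1 = 1/5*a_0 + 1/15*a_1 + 1/5*a_2 + 4/15*a_3 + 4/15*a_4
  a_2 = 0*a_0 + 1/5*a_1 + 7/15*a_2 + 1/5*a_3 + 2/15*a_4
  a_3 = 0*a_0 + 1/15*a_1 + 1/5*a_2 + 3/5*a_3 + 2/15*a_4

Substituting a_0 = 1 and a_4 = 0, rearrange to (I - Q) a = r where r[i] = P(i -> 0):
  [14/15, -1/5, -4/15] . (a_1, a_2, a_3) = 1/5
  [-1/5, 8/15, -1/5] . (a_1, a_2, a_3) = 0
  [-1/15, -1/5, 2/5] . (a_1, a_2, a_3) = 0

Solving yields:
  a_1 = 117/415
  a_2 = 63/415
  a_3 = 51/415

Starting state is 1, so the absorption probability is a_1 = 117/415.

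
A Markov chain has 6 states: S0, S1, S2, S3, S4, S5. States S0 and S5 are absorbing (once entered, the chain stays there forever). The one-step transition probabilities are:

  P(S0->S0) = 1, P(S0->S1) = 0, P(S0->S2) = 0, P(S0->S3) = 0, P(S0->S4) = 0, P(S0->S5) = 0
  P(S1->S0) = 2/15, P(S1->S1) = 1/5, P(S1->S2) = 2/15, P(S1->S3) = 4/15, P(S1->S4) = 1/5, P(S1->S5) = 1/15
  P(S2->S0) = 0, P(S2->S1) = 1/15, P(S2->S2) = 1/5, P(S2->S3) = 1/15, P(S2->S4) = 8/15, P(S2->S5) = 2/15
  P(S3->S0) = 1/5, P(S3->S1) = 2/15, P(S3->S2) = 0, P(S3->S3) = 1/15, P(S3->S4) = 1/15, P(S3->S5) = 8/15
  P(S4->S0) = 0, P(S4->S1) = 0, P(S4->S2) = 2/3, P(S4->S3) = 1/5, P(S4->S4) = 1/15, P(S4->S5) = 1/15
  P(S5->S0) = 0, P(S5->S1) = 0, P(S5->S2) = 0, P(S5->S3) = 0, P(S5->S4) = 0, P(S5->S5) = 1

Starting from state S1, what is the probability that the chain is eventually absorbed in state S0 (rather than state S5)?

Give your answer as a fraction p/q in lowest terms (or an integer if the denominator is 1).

Let a_i = P(absorbed in S0 | start in state i).
Boundary conditions: a_S0 = 1, a_S5 = 0.
For each transient state i, a_i = sum_j P(i->j) * a_j:
  a_S1 = 2/15*a_S0 + 1/5*a_S1 + 2/15*a_S2 + 4/15*a_S3 + 1/5*a_S4 + 1/15*a_S5
  a_S2 = 0*a_S0 + 1/15*a_S1 + 1/5*a_S2 + 1/15*a_S3 + 8/15*a_S4 + 2/15*a_S5
  a_S3 = 1/5*a_S0 + 2/15*a_S1 + 0*a_S2 + 1/15*a_S3 + 1/15*a_S4 + 8/15*a_S5
  a_S4 = 0*a_S0 + 0*a_S1 + 2/3*a_S2 + 1/5*a_S3 + 1/15*a_S4 + 1/15*a_S5

Substituting a_S0 = 1 and a_S5 = 0, rearrange to (I - Q) a = r where r[i] = P(i -> S0):
  [4/5, -2/15, -4/15, -1/5] . (a_S1, a_S2, a_S3, a_S4) = 2/15
  [-1/15, 4/5, -1/15, -8/15] . (a_S1, a_S2, a_S3, a_S4) = 0
  [-2/15, 0, 14/15, -1/15] . (a_S1, a_S2, a_S3, a_S4) = 1/5
  [0, -2/3, -1/5, 14/15] . (a_S1, a_S2, a_S3, a_S4) = 0

Solving yields:
  a_S1 = 185/557
  a_S2 = 191/1114
  a_S3 = 153/557
  a_S4 = 101/557

Starting state is S1, so the absorption probability is a_S1 = 185/557.

Answer: 185/557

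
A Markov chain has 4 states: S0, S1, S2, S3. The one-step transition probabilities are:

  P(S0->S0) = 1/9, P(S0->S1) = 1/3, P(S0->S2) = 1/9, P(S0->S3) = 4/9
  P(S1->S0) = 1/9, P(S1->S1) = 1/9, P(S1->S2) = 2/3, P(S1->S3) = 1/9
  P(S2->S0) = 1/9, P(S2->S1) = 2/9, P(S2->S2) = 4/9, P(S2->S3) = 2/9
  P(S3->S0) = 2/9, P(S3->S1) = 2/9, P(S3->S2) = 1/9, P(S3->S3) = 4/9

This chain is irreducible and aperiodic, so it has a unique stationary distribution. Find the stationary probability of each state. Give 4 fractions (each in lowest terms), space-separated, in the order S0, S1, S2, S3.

The stationary distribution satisfies pi = pi * P, i.e.:
  pi_S0 = 1/9*pi_S0 + 1/9*pi_S1 + 1/9*pi_S2 + 2/9*pi_S3
  pi_S1 = 1/3*pi_S0 + 1/9*pi_S1 + 2/9*pi_S2 + 2/9*pi_S3
  pi_S2 = 1/9*pi_S0 + 2/3*pi_S1 + 4/9*pi_S2 + 1/9*pi_S3
  pi_S3 = 4/9*pi_S0 + 1/9*pi_S1 + 2/9*pi_S2 + 4/9*pi_S3
with normalization: pi_S0 + pi_S1 + pi_S2 + pi_S3 = 1.

Using the first 3 balance equations plus normalization, the linear system A*pi = b is:
  [-8/9, 1/9, 1/9, 2/9] . pi = 0
  [1/3, -8/9, 2/9, 2/9] . pi = 0
  [1/9, 2/3, -5/9, 1/9] . pi = 0
  [1, 1, 1, 1] . pi = 1

Solving yields:
  pi_S0 = 88/611
  pi_S1 = 131/611
  pi_S2 = 211/611
  pi_S3 = 181/611

Verification (pi * P):
  88/611*1/9 + 131/611*1/9 + 211/611*1/9 + 181/611*2/9 = 88/611 = pi_S0  (ok)
  88/611*1/3 + 131/611*1/9 + 211/611*2/9 + 181/611*2/9 = 131/611 = pi_S1  (ok)
  88/611*1/9 + 131/611*2/3 + 211/611*4/9 + 181/611*1/9 = 211/611 = pi_S2  (ok)
  88/611*4/9 + 131/611*1/9 + 211/611*2/9 + 181/611*4/9 = 181/611 = pi_S3  (ok)

Answer: 88/611 131/611 211/611 181/611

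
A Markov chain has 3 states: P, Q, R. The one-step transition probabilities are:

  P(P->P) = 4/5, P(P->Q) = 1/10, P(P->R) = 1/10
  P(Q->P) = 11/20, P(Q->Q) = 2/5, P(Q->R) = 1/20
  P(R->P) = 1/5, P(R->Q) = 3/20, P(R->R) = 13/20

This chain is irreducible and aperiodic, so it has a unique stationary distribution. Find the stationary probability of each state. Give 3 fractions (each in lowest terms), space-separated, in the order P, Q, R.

The stationary distribution satisfies pi = pi * P, i.e.:
  pi_P = 4/5*pi_P + 11/20*pi_Q + 1/5*pi_R
  pi_Q = 1/10*pi_P + 2/5*pi_Q + 3/20*pi_R
  pi_R = 1/10*pi_P + 1/20*pi_Q + 13/20*pi_R
with normalization: pi_P + pi_Q + pi_R = 1.

Using the first 2 balance equations plus normalization, the linear system A*pi = b is:
  [-1/5, 11/20, 1/5] . pi = 0
  [1/10, -3/5, 3/20] . pi = 0
  [1, 1, 1] . pi = 1

Solving yields:
  pi_P = 81/127
  pi_Q = 20/127
  pi_R = 26/127

Verification (pi * P):
  81/127*4/5 + 20/127*11/20 + 26/127*1/5 = 81/127 = pi_P  (ok)
  81/127*1/10 + 20/127*2/5 + 26/127*3/20 = 20/127 = pi_Q  (ok)
  81/127*1/10 + 20/127*1/20 + 26/127*13/20 = 26/127 = pi_R  (ok)

Answer: 81/127 20/127 26/127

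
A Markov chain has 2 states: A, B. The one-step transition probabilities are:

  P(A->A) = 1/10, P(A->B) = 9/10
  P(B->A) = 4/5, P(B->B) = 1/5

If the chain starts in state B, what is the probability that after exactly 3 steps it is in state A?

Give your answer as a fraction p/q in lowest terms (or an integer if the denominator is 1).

Computing P^3 by repeated multiplication:
P^1 =
  A: [1/10, 9/10]
  B: [4/5, 1/5]
P^2 =
  A: [73/100, 27/100]
  B: [6/25, 19/25]
P^3 =
  A: [289/1000, 711/1000]
  B: [79/125, 46/125]

(P^3)[B -> A] = 79/125

Answer: 79/125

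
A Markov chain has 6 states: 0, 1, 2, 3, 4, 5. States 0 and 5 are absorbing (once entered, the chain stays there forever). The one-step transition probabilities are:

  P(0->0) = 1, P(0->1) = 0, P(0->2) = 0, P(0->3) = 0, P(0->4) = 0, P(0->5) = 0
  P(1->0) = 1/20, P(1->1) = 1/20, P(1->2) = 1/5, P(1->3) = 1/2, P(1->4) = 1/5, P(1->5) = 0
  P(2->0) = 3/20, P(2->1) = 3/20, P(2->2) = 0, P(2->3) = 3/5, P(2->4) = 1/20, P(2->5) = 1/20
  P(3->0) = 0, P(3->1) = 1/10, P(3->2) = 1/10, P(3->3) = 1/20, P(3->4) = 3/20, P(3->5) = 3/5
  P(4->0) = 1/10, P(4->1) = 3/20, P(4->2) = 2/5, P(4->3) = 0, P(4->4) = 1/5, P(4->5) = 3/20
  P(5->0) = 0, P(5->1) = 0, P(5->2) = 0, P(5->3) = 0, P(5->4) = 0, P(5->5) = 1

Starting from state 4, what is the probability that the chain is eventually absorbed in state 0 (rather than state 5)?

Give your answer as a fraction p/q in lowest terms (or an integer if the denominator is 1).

Answer: 437/1488

Derivation:
Let a_i = P(absorbed in 0 | start in state i).
Boundary conditions: a_0 = 1, a_5 = 0.
For each transient state i, a_i = sum_j P(i->j) * a_j:
  a_1 = 1/20*a_0 + 1/20*a_1 + 1/5*a_2 + 1/2*a_3 + 1/5*a_4 + 0*a_5
  a_2 = 3/20*a_0 + 3/20*a_1 + 0*a_2 + 3/5*a_3 + 1/20*a_4 + 1/20*a_5
  a_3 = 0*a_0 + 1/10*a_1 + 1/10*a_2 + 1/20*a_3 + 3/20*a_4 + 3/5*a_5
  a_4 = 1/10*a_0 + 3/20*a_1 + 2/5*a_2 + 0*a_3 + 1/5*a_4 + 3/20*a_5

Substituting a_0 = 1 and a_5 = 0, rearrange to (I - Q) a = r where r[i] = P(i -> 0):
  [19/20, -1/5, -1/2, -1/5] . (a_1, a_2, a_3, a_4) = 1/20
  [-3/20, 1, -3/5, -1/20] . (a_1, a_2, a_3, a_4) = 3/20
  [-1/10, -1/10, 19/20, -3/20] . (a_1, a_2, a_3, a_4) = 0
  [-3/20, -2/5, 0, 4/5] . (a_1, a_2, a_3, a_4) = 1/10

Solving yields:
  a_1 = 2117/9672
  a_2 = 19753/77376
  a_3 = 3725/38688
  a_4 = 437/1488

Starting state is 4, so the absorption probability is a_4 = 437/1488.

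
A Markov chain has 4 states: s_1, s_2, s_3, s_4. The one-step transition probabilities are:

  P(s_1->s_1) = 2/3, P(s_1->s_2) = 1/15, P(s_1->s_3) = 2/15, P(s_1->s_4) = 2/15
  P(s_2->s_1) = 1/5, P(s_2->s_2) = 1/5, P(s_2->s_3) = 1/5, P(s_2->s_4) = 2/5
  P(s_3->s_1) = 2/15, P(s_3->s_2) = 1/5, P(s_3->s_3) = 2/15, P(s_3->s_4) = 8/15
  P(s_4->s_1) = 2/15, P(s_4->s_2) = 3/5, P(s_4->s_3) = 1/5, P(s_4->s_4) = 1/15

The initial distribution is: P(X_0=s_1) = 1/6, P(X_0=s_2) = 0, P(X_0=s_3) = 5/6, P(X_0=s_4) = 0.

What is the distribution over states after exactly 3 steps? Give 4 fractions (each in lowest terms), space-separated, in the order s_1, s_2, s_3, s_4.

Propagating the distribution step by step (d_{t+1} = d_t * P):
d_0 = (s_1=1/6, s_2=0, s_3=5/6, s_4=0)
  d_1[s_1] = 1/6*2/3 + 0*1/5 + 5/6*2/15 + 0*2/15 = 2/9
  d_1[s_2] = 1/6*1/15 + 0*1/5 + 5/6*1/5 + 0*3/5 = 8/45
  d_1[s_3] = 1/6*2/15 + 0*1/5 + 5/6*2/15 + 0*1/5 = 2/15
  d_1[s_4] = 1/6*2/15 + 0*2/5 + 5/6*8/15 + 0*1/15 = 7/15
d_1 = (s_1=2/9, s_2=8/45, s_3=2/15, s_4=7/15)
  d_2[s_1] = 2/9*2/3 + 8/45*1/5 + 2/15*2/15 + 7/15*2/15 = 178/675
  d_2[s_2] = 2/9*1/15 + 8/45*1/5 + 2/15*1/5 + 7/15*3/5 = 241/675
  d_2[s_3] = 2/9*2/15 + 8/45*1/5 + 2/15*2/15 + 7/15*1/5 = 119/675
  d_2[s_4] = 2/9*2/15 + 8/45*2/5 + 2/15*8/15 + 7/15*1/15 = 137/675
d_2 = (s_1=178/675, s_2=241/675, s_3=119/675, s_4=137/675)
  d_3[s_1] = 178/675*2/3 + 241/675*1/5 + 119/675*2/15 + 137/675*2/15 = 67/225
  d_3[s_2] = 178/675*1/15 + 241/675*1/5 + 119/675*1/5 + 137/675*3/5 = 2491/10125
  d_3[s_3] = 178/675*2/15 + 241/675*1/5 + 119/675*2/15 + 137/675*1/5 = 64/375
  d_3[s_4] = 178/675*2/15 + 241/675*2/5 + 119/675*8/15 + 137/675*1/15 = 2891/10125
d_3 = (s_1=67/225, s_2=2491/10125, s_3=64/375, s_4=2891/10125)

Answer: 67/225 2491/10125 64/375 2891/10125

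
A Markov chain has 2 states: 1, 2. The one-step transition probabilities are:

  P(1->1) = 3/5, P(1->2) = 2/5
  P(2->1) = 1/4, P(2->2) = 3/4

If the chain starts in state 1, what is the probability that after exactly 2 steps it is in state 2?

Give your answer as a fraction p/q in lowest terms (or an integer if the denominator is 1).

Computing P^2 by repeated multiplication:
P^1 =
  1: [3/5, 2/5]
  2: [1/4, 3/4]
P^2 =
  1: [23/50, 27/50]
  2: [27/80, 53/80]

(P^2)[1 -> 2] = 27/50

Answer: 27/50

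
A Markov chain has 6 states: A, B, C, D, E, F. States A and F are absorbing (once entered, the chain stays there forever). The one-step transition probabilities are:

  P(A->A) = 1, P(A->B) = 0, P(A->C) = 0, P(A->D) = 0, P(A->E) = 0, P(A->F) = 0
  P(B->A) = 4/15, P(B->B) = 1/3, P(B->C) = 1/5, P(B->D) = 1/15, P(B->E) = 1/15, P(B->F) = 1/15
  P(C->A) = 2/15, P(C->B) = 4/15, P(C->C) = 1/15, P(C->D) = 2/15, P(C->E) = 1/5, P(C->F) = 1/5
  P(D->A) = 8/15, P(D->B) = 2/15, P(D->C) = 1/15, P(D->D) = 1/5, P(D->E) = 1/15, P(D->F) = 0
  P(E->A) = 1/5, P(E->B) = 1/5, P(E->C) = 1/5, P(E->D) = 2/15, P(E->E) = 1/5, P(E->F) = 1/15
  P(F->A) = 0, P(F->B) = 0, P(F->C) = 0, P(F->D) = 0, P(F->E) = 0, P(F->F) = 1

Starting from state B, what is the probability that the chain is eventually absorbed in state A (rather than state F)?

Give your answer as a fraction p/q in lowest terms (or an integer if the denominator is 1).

Let a_i = P(absorbed in A | start in state i).
Boundary conditions: a_A = 1, a_F = 0.
For each transient state i, a_i = sum_j P(i->j) * a_j:
  a_B = 4/15*a_A + 1/3*a_B + 1/5*a_C + 1/15*a_D + 1/15*a_E + 1/15*a_F
  a_C = 2/15*a_A + 4/15*a_B + 1/15*a_C + 2/15*a_D + 1/5*a_E + 1/5*a_F
  a_D = 8/15*a_A + 2/15*a_B + 1/15*a_C + 1/5*a_D + 1/15*a_E + 0*a_F
  a_E = 1/5*a_A + 1/5*a_B + 1/5*a_C + 2/15*a_D + 1/5*a_E + 1/15*a_F

Substituting a_A = 1 and a_F = 0, rearrange to (I - Q) a = r where r[i] = P(i -> A):
  [2/3, -1/5, -1/15, -1/15] . (a_B, a_C, a_D, a_E) = 4/15
  [-4/15, 14/15, -2/15, -1/5] . (a_B, a_C, a_D, a_E) = 2/15
  [-2/15, -1/15, 4/5, -1/15] . (a_B, a_C, a_D, a_E) = 8/15
  [-1/5, -1/5, -2/15, 4/5] . (a_B, a_C, a_D, a_E) = 1/5

Solving yields:
  a_B = 11489/15067
  a_C = 9836/15067
  a_D = 1056/1159
  a_E = 11386/15067

Starting state is B, so the absorption probability is a_B = 11489/15067.

Answer: 11489/15067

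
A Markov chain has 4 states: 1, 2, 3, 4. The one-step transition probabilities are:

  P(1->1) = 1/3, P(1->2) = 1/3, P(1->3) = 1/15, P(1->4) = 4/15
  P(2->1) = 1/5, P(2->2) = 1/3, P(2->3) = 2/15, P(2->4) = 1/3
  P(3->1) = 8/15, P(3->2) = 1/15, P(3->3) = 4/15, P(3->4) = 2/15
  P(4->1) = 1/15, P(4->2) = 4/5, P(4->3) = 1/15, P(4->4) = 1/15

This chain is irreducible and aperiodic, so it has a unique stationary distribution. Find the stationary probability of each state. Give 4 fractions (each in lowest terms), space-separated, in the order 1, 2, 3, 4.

The stationary distribution satisfies pi = pi * P, i.e.:
  pi_1 = 1/3*pi_1 + 1/5*pi_2 + 8/15*pi_3 + 1/15*pi_4
  pi_2 = 1/3*pi_1 + 1/3*pi_2 + 1/15*pi_3 + 4/5*pi_4
  pi_3 = 1/15*pi_1 + 2/15*pi_2 + 4/15*pi_3 + 1/15*pi_4
  pi_4 = 4/15*pi_1 + 1/3*pi_2 + 2/15*pi_3 + 1/15*pi_4
with normalization: pi_1 + pi_2 + pi_3 + pi_4 = 1.

Using the first 3 balance equations plus normalization, the linear system A*pi = b is:
  [-2/3, 1/5, 8/15, 1/15] . pi = 0
  [1/3, -2/3, 1/15, 4/5] . pi = 0
  [1/15, 2/15, -11/15, 1/15] . pi = 0
  [1, 1, 1, 1] . pi = 1

Solving yields:
  pi_1 = 779/3242
  pi_2 = 665/1621
  pi_3 = 381/3242
  pi_4 = 376/1621

Verification (pi * P):
  779/3242*1/3 + 665/1621*1/5 + 381/3242*8/15 + 376/1621*1/15 = 779/3242 = pi_1  (ok)
  779/3242*1/3 + 665/1621*1/3 + 381/3242*1/15 + 376/1621*4/5 = 665/1621 = pi_2  (ok)
  779/3242*1/15 + 665/1621*2/15 + 381/3242*4/15 + 376/1621*1/15 = 381/3242 = pi_3  (ok)
  779/3242*4/15 + 665/1621*1/3 + 381/3242*2/15 + 376/1621*1/15 = 376/1621 = pi_4  (ok)

Answer: 779/3242 665/1621 381/3242 376/1621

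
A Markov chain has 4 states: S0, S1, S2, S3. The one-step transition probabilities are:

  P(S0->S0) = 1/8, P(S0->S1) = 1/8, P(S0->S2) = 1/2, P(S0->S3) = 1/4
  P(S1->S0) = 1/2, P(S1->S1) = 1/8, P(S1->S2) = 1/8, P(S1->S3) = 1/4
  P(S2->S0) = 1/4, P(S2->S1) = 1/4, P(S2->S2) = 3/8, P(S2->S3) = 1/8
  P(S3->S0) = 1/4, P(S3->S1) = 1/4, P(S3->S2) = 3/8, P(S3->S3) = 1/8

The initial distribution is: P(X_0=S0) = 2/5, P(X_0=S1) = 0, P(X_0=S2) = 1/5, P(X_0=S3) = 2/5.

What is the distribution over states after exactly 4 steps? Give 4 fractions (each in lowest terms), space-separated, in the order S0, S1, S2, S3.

Answer: 677/2560 247/1280 923/2560 233/1280

Derivation:
Propagating the distribution step by step (d_{t+1} = d_t * P):
d_0 = (S0=2/5, S1=0, S2=1/5, S3=2/5)
  d_1[S0] = 2/5*1/8 + 0*1/2 + 1/5*1/4 + 2/5*1/4 = 1/5
  d_1[S1] = 2/5*1/8 + 0*1/8 + 1/5*1/4 + 2/5*1/4 = 1/5
  d_1[S2] = 2/5*1/2 + 0*1/8 + 1/5*3/8 + 2/5*3/8 = 17/40
  d_1[S3] = 2/5*1/4 + 0*1/4 + 1/5*1/8 + 2/5*1/8 = 7/40
d_1 = (S0=1/5, S1=1/5, S2=17/40, S3=7/40)
  d_2[S0] = 1/5*1/8 + 1/5*1/2 + 17/40*1/4 + 7/40*1/4 = 11/40
  d_2[S1] = 1/5*1/8 + 1/5*1/8 + 17/40*1/4 + 7/40*1/4 = 1/5
  d_2[S2] = 1/5*1/2 + 1/5*1/8 + 17/40*3/8 + 7/40*3/8 = 7/20
  d_2[S3] = 1/5*1/4 + 1/5*1/4 + 17/40*1/8 + 7/40*1/8 = 7/40
d_2 = (S0=11/40, S1=1/5, S2=7/20, S3=7/40)
  d_3[S0] = 11/40*1/8 + 1/5*1/2 + 7/20*1/4 + 7/40*1/4 = 17/64
  d_3[S1] = 11/40*1/8 + 1/5*1/8 + 7/20*1/4 + 7/40*1/4 = 61/320
  d_3[S2] = 11/40*1/2 + 1/5*1/8 + 7/20*3/8 + 7/40*3/8 = 23/64
  d_3[S3] = 11/40*1/4 + 1/5*1/4 + 7/20*1/8 + 7/40*1/8 = 59/320
d_3 = (S0=17/64, S1=61/320, S2=23/64, S3=59/320)
  d_4[S0] = 17/64*1/8 + 61/320*1/2 + 23/64*1/4 + 59/320*1/4 = 677/2560
  d_4[S1] = 17/64*1/8 + 61/320*1/8 + 23/64*1/4 + 59/320*1/4 = 247/1280
  d_4[S2] = 17/64*1/2 + 61/320*1/8 + 23/64*3/8 + 59/320*3/8 = 923/2560
  d_4[S3] = 17/64*1/4 + 61/320*1/4 + 23/64*1/8 + 59/320*1/8 = 233/1280
d_4 = (S0=677/2560, S1=247/1280, S2=923/2560, S3=233/1280)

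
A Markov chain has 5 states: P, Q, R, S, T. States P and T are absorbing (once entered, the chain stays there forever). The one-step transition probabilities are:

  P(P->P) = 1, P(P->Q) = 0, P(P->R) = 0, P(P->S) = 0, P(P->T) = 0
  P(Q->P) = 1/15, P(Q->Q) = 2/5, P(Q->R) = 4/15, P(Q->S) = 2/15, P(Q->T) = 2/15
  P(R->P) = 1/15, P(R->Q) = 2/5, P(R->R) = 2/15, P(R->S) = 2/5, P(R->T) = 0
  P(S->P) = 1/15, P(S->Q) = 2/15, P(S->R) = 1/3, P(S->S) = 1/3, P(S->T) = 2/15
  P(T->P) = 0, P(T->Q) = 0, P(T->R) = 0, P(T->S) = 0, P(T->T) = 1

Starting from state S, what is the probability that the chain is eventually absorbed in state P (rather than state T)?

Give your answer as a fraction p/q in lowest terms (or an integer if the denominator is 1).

Answer: 101/250

Derivation:
Let a_i = P(absorbed in P | start in state i).
Boundary conditions: a_P = 1, a_T = 0.
For each transient state i, a_i = sum_j P(i->j) * a_j:
  a_Q = 1/15*a_P + 2/5*a_Q + 4/15*a_R + 2/15*a_S + 2/15*a_T
  a_R = 1/15*a_P + 2/5*a_Q + 2/15*a_R + 2/5*a_S + 0*a_T
  a_S = 1/15*a_P + 2/15*a_Q + 1/3*a_R + 1/3*a_S + 2/15*a_T

Substituting a_P = 1 and a_T = 0, rearrange to (I - Q) a = r where r[i] = P(i -> P):
  [3/5, -4/15, -2/15] . (a_Q, a_R, a_S) = 1/15
  [-2/5, 13/15, -2/5] . (a_Q, a_R, a_S) = 1/15
  [-2/15, -1/3, 2/3] . (a_Q, a_R, a_S) = 1/15

Solving yields:
  a_Q = 2/5
  a_R = 56/125
  a_S = 101/250

Starting state is S, so the absorption probability is a_S = 101/250.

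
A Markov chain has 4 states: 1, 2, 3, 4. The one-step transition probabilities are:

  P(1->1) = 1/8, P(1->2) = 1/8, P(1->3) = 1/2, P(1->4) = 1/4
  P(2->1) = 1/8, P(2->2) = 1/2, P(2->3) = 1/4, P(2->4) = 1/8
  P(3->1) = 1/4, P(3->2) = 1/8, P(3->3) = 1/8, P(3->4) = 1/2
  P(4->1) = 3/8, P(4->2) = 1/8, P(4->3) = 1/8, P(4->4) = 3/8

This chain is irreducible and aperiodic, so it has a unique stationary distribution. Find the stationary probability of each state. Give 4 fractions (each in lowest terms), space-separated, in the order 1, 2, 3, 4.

The stationary distribution satisfies pi = pi * P, i.e.:
  pi_1 = 1/8*pi_1 + 1/8*pi_2 + 1/4*pi_3 + 3/8*pi_4
  pi_2 = 1/8*pi_1 + 1/2*pi_2 + 1/8*pi_3 + 1/8*pi_4
  pi_3 = 1/2*pi_1 + 1/4*pi_2 + 1/8*pi_3 + 1/8*pi_4
  pi_4 = 1/4*pi_1 + 1/8*pi_2 + 1/2*pi_3 + 3/8*pi_4
with normalization: pi_1 + pi_2 + pi_3 + pi_4 = 1.

Using the first 3 balance equations plus normalization, the linear system A*pi = b is:
  [-7/8, 1/8, 1/4, 3/8] . pi = 0
  [1/8, -1/2, 1/8, 1/8] . pi = 0
  [1/2, 1/4, -7/8, 1/8] . pi = 0
  [1, 1, 1, 1] . pi = 1

Solving yields:
  pi_1 = 98/415
  pi_2 = 1/5
  pi_3 = 99/415
  pi_4 = 27/83

Verification (pi * P):
  98/415*1/8 + 1/5*1/8 + 99/415*1/4 + 27/83*3/8 = 98/415 = pi_1  (ok)
  98/415*1/8 + 1/5*1/2 + 99/415*1/8 + 27/83*1/8 = 1/5 = pi_2  (ok)
  98/415*1/2 + 1/5*1/4 + 99/415*1/8 + 27/83*1/8 = 99/415 = pi_3  (ok)
  98/415*1/4 + 1/5*1/8 + 99/415*1/2 + 27/83*3/8 = 27/83 = pi_4  (ok)

Answer: 98/415 1/5 99/415 27/83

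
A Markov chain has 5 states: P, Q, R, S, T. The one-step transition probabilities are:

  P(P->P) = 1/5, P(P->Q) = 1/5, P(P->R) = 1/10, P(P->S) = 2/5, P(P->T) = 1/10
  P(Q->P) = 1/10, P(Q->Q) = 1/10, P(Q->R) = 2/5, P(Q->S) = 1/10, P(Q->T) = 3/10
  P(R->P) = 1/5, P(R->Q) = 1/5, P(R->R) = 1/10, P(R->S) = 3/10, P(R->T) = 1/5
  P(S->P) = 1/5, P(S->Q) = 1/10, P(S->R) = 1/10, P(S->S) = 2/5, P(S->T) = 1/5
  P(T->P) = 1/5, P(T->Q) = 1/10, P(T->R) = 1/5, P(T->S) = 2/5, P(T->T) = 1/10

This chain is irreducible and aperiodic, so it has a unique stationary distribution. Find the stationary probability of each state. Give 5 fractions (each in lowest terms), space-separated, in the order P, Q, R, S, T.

The stationary distribution satisfies pi = pi * P, i.e.:
  pi_P = 1/5*pi_P + 1/10*pi_Q + 1/5*pi_R + 1/5*pi_S + 1/5*pi_T
  pi_Q = 1/5*pi_P + 1/10*pi_Q + 1/5*pi_R + 1/10*pi_S + 1/10*pi_T
  pi_R = 1/10*pi_P + 2/5*pi_Q + 1/10*pi_R + 1/10*pi_S + 1/5*pi_T
  pi_S = 2/5*pi_P + 1/10*pi_Q + 3/10*pi_R + 2/5*pi_S + 2/5*pi_T
  pi_T = 1/10*pi_P + 3/10*pi_Q + 1/5*pi_R + 1/5*pi_S + 1/10*pi_T
with normalization: pi_P + pi_Q + pi_R + pi_S + pi_T = 1.

Using the first 4 balance equations plus normalization, the linear system A*pi = b is:
  [-4/5, 1/10, 1/5, 1/5, 1/5] . pi = 0
  [1/5, -9/10, 1/5, 1/10, 1/10] . pi = 0
  [1/10, 2/5, -9/10, 1/10, 1/5] . pi = 0
  [2/5, 1/10, 3/10, -3/5, 2/5] . pi = 0
  [1, 1, 1, 1, 1] . pi = 1

Solving yields:
  pi_P = 2009/10769
  pi_Q = 1448/10769
  pi_R = 1702/10769
  pi_S = 3703/10769
  pi_T = 1907/10769

Verification (pi * P):
  2009/10769*1/5 + 1448/10769*1/10 + 1702/10769*1/5 + 3703/10769*1/5 + 1907/10769*1/5 = 2009/10769 = pi_P  (ok)
  2009/10769*1/5 + 1448/10769*1/10 + 1702/10769*1/5 + 3703/10769*1/10 + 1907/10769*1/10 = 1448/10769 = pi_Q  (ok)
  2009/10769*1/10 + 1448/10769*2/5 + 1702/10769*1/10 + 3703/10769*1/10 + 1907/10769*1/5 = 1702/10769 = pi_R  (ok)
  2009/10769*2/5 + 1448/10769*1/10 + 1702/10769*3/10 + 3703/10769*2/5 + 1907/10769*2/5 = 3703/10769 = pi_S  (ok)
  2009/10769*1/10 + 1448/10769*3/10 + 1702/10769*1/5 + 3703/10769*1/5 + 1907/10769*1/10 = 1907/10769 = pi_T  (ok)

Answer: 2009/10769 1448/10769 1702/10769 3703/10769 1907/10769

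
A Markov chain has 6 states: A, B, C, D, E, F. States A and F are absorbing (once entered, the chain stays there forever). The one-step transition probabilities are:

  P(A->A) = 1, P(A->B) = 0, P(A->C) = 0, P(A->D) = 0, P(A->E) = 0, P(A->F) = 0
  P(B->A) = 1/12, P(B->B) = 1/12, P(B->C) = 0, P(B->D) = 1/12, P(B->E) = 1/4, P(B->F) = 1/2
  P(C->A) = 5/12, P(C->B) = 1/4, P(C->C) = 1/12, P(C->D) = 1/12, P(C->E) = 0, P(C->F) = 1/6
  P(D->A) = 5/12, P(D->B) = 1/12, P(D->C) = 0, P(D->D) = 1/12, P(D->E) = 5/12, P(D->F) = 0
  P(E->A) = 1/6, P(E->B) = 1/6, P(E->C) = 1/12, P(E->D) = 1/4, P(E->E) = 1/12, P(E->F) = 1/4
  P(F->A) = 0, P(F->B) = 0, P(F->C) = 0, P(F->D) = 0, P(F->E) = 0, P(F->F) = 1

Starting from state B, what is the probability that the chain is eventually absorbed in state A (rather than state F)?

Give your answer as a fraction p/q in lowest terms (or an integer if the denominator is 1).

Let a_i = P(absorbed in A | start in state i).
Boundary conditions: a_A = 1, a_F = 0.
For each transient state i, a_i = sum_j P(i->j) * a_j:
  a_B = 1/12*a_A + 1/12*a_B + 0*a_C + 1/12*a_D + 1/4*a_E + 1/2*a_F
  a_C = 5/12*a_A + 1/4*a_B + 1/12*a_C + 1/12*a_D + 0*a_E + 1/6*a_F
  a_D = 5/12*a_A + 1/12*a_B + 0*a_C + 1/12*a_D + 5/12*a_E + 0*a_F
  a_E = 1/6*a_A + 1/6*a_B + 1/12*a_C + 1/4*a_D + 1/12*a_E + 1/4*a_F

Substituting a_A = 1 and a_F = 0, rearrange to (I - Q) a = r where r[i] = P(i -> A):
  [11/12, 0, -1/12, -1/4] . (a_B, a_C, a_D, a_E) = 1/12
  [-1/4, 11/12, -1/12, 0] . (a_B, a_C, a_D, a_E) = 5/12
  [-1/12, 0, 11/12, -5/12] . (a_B, a_C, a_D, a_E) = 5/12
  [-1/6, -1/12, -1/4, 11/12] . (a_B, a_C, a_D, a_E) = 1/6

Solving yields:
  a_B = 1651/5799
  a_C = 3454/5799
  a_D = 4046/5799
  a_E = 924/1933

Starting state is B, so the absorption probability is a_B = 1651/5799.

Answer: 1651/5799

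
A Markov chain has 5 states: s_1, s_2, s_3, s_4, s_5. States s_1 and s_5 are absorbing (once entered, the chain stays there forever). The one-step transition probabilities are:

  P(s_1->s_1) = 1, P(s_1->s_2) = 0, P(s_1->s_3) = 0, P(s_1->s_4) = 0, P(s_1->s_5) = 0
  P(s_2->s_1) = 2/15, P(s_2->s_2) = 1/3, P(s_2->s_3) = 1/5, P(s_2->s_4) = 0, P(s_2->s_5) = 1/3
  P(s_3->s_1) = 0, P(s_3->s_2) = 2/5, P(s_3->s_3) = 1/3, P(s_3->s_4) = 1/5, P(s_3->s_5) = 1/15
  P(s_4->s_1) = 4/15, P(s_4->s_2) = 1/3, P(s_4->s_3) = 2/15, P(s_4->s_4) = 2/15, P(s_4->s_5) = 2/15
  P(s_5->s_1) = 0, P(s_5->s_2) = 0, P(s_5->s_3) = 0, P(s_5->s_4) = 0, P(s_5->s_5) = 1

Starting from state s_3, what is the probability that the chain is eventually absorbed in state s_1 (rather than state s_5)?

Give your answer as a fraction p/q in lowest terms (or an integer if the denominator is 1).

Answer: 306/961

Derivation:
Let a_i = P(absorbed in s_1 | start in state i).
Boundary conditions: a_s_1 = 1, a_s_5 = 0.
For each transient state i, a_i = sum_j P(i->j) * a_j:
  a_s_2 = 2/15*a_s_1 + 1/3*a_s_2 + 1/5*a_s_3 + 0*a_s_4 + 1/3*a_s_5
  a_s_3 = 0*a_s_1 + 2/5*a_s_2 + 1/3*a_s_3 + 1/5*a_s_4 + 1/15*a_s_5
  a_s_4 = 4/15*a_s_1 + 1/3*a_s_2 + 2/15*a_s_3 + 2/15*a_s_4 + 2/15*a_s_5

Substituting a_s_1 = 1 and a_s_5 = 0, rearrange to (I - Q) a = r where r[i] = P(i -> s_1):
  [2/3, -1/5, 0] . (a_s_2, a_s_3, a_s_4) = 2/15
  [-2/5, 2/3, -1/5] . (a_s_2, a_s_3, a_s_4) = 0
  [-1/3, -2/15, 13/15] . (a_s_2, a_s_3, a_s_4) = 4/15

Solving yields:
  a_s_2 = 284/961
  a_s_3 = 306/961
  a_s_4 = 452/961

Starting state is s_3, so the absorption probability is a_s_3 = 306/961.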